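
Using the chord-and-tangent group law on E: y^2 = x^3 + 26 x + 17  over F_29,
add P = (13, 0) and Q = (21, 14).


P != Q, so use the chord formula.
s = (y2 - y1) / (x2 - x1) = (14) / (8) mod 29 = 9
x3 = s^2 - x1 - x2 mod 29 = 9^2 - 13 - 21 = 18
y3 = s (x1 - x3) - y1 mod 29 = 9 * (13 - 18) - 0 = 13

P + Q = (18, 13)


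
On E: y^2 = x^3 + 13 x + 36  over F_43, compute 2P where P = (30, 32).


Doubling: s = (3 x1^2 + a) / (2 y1)
s = (3*30^2 + 13) / (2*32) mod 43 = 35
x3 = s^2 - 2 x1 mod 43 = 35^2 - 2*30 = 4
y3 = s (x1 - x3) - y1 mod 43 = 35 * (30 - 4) - 32 = 18

2P = (4, 18)


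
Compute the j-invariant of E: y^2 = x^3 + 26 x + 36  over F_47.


Delta = -16(4 a^3 + 27 b^2) mod 47 = 26
-1728 * (4 a)^3 = -1728 * (4*26)^3 mod 47 = 2
j = 2 * 26^(-1) mod 47 = 29

j = 29 (mod 47)


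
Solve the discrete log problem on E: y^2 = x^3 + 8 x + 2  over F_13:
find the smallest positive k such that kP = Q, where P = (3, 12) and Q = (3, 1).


Enumerate multiples of P until we hit Q = (3, 1):
  1P = (3, 12)
  2P = (11, 11)
  3P = (11, 2)
  4P = (3, 1)
Match found at i = 4.

k = 4


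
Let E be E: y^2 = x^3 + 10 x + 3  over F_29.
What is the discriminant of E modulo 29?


4 a^3 + 27 b^2 = 4*10^3 + 27*3^2 = 4000 + 243 = 4243
Delta = -16 * (4243) = -67888
Delta mod 29 = 1

Delta = 1 (mod 29)


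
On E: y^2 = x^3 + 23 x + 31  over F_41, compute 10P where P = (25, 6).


k = 10 = 1010_2 (binary, LSB first: 0101)
Double-and-add from P = (25, 6):
  bit 0 = 0: acc unchanged = O
  bit 1 = 1: acc = O + (33, 27) = (33, 27)
  bit 2 = 0: acc unchanged = (33, 27)
  bit 3 = 1: acc = (33, 27) + (35, 28) = (4, 8)

10P = (4, 8)


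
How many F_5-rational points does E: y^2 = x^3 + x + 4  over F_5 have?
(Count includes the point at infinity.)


For each x in F_5, count y with y^2 = x^3 + 1 x + 4 mod 5:
  x = 0: RHS = 4, y in [2, 3]  -> 2 point(s)
  x = 1: RHS = 1, y in [1, 4]  -> 2 point(s)
  x = 2: RHS = 4, y in [2, 3]  -> 2 point(s)
  x = 3: RHS = 4, y in [2, 3]  -> 2 point(s)
Affine points: 8. Add the point at infinity: total = 9.

#E(F_5) = 9


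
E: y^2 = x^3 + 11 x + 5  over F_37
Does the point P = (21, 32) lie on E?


Check whether y^2 = x^3 + 11 x + 5 (mod 37) for (x, y) = (21, 32).
LHS: y^2 = 32^2 mod 37 = 25
RHS: x^3 + 11 x + 5 = 21^3 + 11*21 + 5 mod 37 = 25
LHS = RHS

Yes, on the curve


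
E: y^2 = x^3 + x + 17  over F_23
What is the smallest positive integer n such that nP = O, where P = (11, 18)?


Compute successive multiples of P until we hit O:
  1P = (11, 18)
  2P = (3, 22)
  3P = (15, 7)
  4P = (6, 20)
  5P = (8, 13)
  6P = (17, 18)
  7P = (18, 5)
  8P = (12, 20)
  ... (continuing to 27P)
  27P = O

ord(P) = 27


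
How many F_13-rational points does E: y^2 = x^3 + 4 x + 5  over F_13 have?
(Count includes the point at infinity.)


For each x in F_13, count y with y^2 = x^3 + 4 x + 5 mod 13:
  x = 1: RHS = 10, y in [6, 7]  -> 2 point(s)
  x = 7: RHS = 12, y in [5, 8]  -> 2 point(s)
  x = 8: RHS = 3, y in [4, 9]  -> 2 point(s)
  x = 9: RHS = 3, y in [4, 9]  -> 2 point(s)
  x = 12: RHS = 0, y in [0]  -> 1 point(s)
Affine points: 9. Add the point at infinity: total = 10.

#E(F_13) = 10


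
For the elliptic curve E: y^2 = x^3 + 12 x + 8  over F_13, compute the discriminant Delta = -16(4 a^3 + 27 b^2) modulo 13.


4 a^3 + 27 b^2 = 4*12^3 + 27*8^2 = 6912 + 1728 = 8640
Delta = -16 * (8640) = -138240
Delta mod 13 = 2

Delta = 2 (mod 13)


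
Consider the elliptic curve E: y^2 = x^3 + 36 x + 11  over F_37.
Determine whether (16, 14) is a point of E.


Check whether y^2 = x^3 + 36 x + 11 (mod 37) for (x, y) = (16, 14).
LHS: y^2 = 14^2 mod 37 = 11
RHS: x^3 + 36 x + 11 = 16^3 + 36*16 + 11 mod 37 = 21
LHS != RHS

No, not on the curve


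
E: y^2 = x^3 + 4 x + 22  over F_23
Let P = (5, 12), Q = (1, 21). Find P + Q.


P != Q, so use the chord formula.
s = (y2 - y1) / (x2 - x1) = (9) / (19) mod 23 = 15
x3 = s^2 - x1 - x2 mod 23 = 15^2 - 5 - 1 = 12
y3 = s (x1 - x3) - y1 mod 23 = 15 * (5 - 12) - 12 = 21

P + Q = (12, 21)


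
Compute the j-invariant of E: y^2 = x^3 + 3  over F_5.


Delta = -16(4 a^3 + 27 b^2) mod 5 = 2
-1728 * (4 a)^3 = -1728 * (4*0)^3 mod 5 = 0
j = 0 * 2^(-1) mod 5 = 0

j = 0 (mod 5)


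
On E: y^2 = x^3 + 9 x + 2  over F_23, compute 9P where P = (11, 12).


k = 9 = 1001_2 (binary, LSB first: 1001)
Double-and-add from P = (11, 12):
  bit 0 = 1: acc = O + (11, 12) = (11, 12)
  bit 1 = 0: acc unchanged = (11, 12)
  bit 2 = 0: acc unchanged = (11, 12)
  bit 3 = 1: acc = (11, 12) + (18, 4) = (0, 5)

9P = (0, 5)


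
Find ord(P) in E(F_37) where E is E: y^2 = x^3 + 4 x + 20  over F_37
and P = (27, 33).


Compute successive multiples of P until we hit O:
  1P = (27, 33)
  2P = (21, 35)
  3P = (22, 27)
  4P = (22, 10)
  5P = (21, 2)
  6P = (27, 4)
  7P = O

ord(P) = 7


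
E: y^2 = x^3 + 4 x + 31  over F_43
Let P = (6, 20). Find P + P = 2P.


Doubling: s = (3 x1^2 + a) / (2 y1)
s = (3*6^2 + 4) / (2*20) mod 43 = 20
x3 = s^2 - 2 x1 mod 43 = 20^2 - 2*6 = 1
y3 = s (x1 - x3) - y1 mod 43 = 20 * (6 - 1) - 20 = 37

2P = (1, 37)


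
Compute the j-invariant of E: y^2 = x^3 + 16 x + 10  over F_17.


Delta = -16(4 a^3 + 27 b^2) mod 17 = 10
-1728 * (4 a)^3 = -1728 * (4*16)^3 mod 17 = 7
j = 7 * 10^(-1) mod 17 = 16

j = 16 (mod 17)


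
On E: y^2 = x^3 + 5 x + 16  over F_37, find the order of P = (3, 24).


Compute successive multiples of P until we hit O:
  1P = (3, 24)
  2P = (15, 5)
  3P = (12, 18)
  4P = (6, 15)
  5P = (0, 4)
  6P = (25, 2)
  7P = (10, 20)
  8P = (13, 24)
  ... (continuing to 37P)
  37P = O

ord(P) = 37


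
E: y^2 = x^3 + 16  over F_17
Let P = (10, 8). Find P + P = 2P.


Doubling: s = (3 x1^2 + a) / (2 y1)
s = (3*10^2 + 0) / (2*8) mod 17 = 6
x3 = s^2 - 2 x1 mod 17 = 6^2 - 2*10 = 16
y3 = s (x1 - x3) - y1 mod 17 = 6 * (10 - 16) - 8 = 7

2P = (16, 7)


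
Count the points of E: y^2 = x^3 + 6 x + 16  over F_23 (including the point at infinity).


For each x in F_23, count y with y^2 = x^3 + 6 x + 16 mod 23:
  x = 0: RHS = 16, y in [4, 19]  -> 2 point(s)
  x = 1: RHS = 0, y in [0]  -> 1 point(s)
  x = 2: RHS = 13, y in [6, 17]  -> 2 point(s)
  x = 4: RHS = 12, y in [9, 14]  -> 2 point(s)
  x = 8: RHS = 1, y in [1, 22]  -> 2 point(s)
  x = 10: RHS = 18, y in [8, 15]  -> 2 point(s)
  x = 15: RHS = 8, y in [10, 13]  -> 2 point(s)
  x = 22: RHS = 9, y in [3, 20]  -> 2 point(s)
Affine points: 15. Add the point at infinity: total = 16.

#E(F_23) = 16


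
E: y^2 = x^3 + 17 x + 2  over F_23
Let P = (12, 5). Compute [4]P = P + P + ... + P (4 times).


k = 4 = 100_2 (binary, LSB first: 001)
Double-and-add from P = (12, 5):
  bit 0 = 0: acc unchanged = O
  bit 1 = 0: acc unchanged = O
  bit 2 = 1: acc = O + (20, 4) = (20, 4)

4P = (20, 4)


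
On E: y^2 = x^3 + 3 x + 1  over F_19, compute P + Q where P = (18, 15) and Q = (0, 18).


P != Q, so use the chord formula.
s = (y2 - y1) / (x2 - x1) = (3) / (1) mod 19 = 3
x3 = s^2 - x1 - x2 mod 19 = 3^2 - 18 - 0 = 10
y3 = s (x1 - x3) - y1 mod 19 = 3 * (18 - 10) - 15 = 9

P + Q = (10, 9)


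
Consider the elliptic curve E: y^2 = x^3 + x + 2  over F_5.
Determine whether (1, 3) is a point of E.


Check whether y^2 = x^3 + 1 x + 2 (mod 5) for (x, y) = (1, 3).
LHS: y^2 = 3^2 mod 5 = 4
RHS: x^3 + 1 x + 2 = 1^3 + 1*1 + 2 mod 5 = 4
LHS = RHS

Yes, on the curve


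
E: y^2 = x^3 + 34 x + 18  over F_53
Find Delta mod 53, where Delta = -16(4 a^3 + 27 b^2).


4 a^3 + 27 b^2 = 4*34^3 + 27*18^2 = 157216 + 8748 = 165964
Delta = -16 * (165964) = -2655424
Delta mod 53 = 35

Delta = 35 (mod 53)


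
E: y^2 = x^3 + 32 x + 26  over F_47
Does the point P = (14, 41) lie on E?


Check whether y^2 = x^3 + 32 x + 26 (mod 47) for (x, y) = (14, 41).
LHS: y^2 = 41^2 mod 47 = 36
RHS: x^3 + 32 x + 26 = 14^3 + 32*14 + 26 mod 47 = 22
LHS != RHS

No, not on the curve


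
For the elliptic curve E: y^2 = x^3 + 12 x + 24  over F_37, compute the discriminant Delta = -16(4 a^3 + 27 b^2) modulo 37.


4 a^3 + 27 b^2 = 4*12^3 + 27*24^2 = 6912 + 15552 = 22464
Delta = -16 * (22464) = -359424
Delta mod 37 = 31

Delta = 31 (mod 37)


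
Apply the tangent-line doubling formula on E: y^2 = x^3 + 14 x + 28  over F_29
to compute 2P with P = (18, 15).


Doubling: s = (3 x1^2 + a) / (2 y1)
s = (3*18^2 + 14) / (2*15) mod 29 = 0
x3 = s^2 - 2 x1 mod 29 = 0^2 - 2*18 = 22
y3 = s (x1 - x3) - y1 mod 29 = 0 * (18 - 22) - 15 = 14

2P = (22, 14)


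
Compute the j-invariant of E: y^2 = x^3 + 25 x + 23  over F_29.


Delta = -16(4 a^3 + 27 b^2) mod 29 = 28
-1728 * (4 a)^3 = -1728 * (4*25)^3 mod 29 = 3
j = 3 * 28^(-1) mod 29 = 26

j = 26 (mod 29)


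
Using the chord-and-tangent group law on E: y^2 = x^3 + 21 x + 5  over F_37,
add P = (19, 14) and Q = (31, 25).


P != Q, so use the chord formula.
s = (y2 - y1) / (x2 - x1) = (11) / (12) mod 37 = 4
x3 = s^2 - x1 - x2 mod 37 = 4^2 - 19 - 31 = 3
y3 = s (x1 - x3) - y1 mod 37 = 4 * (19 - 3) - 14 = 13

P + Q = (3, 13)


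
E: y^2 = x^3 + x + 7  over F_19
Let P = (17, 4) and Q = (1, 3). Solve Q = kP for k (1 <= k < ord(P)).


Enumerate multiples of P until we hit Q = (1, 3):
  1P = (17, 4)
  2P = (1, 3)
Match found at i = 2.

k = 2


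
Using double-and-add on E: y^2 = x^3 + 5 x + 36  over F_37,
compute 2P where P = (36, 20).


k = 2 = 10_2 (binary, LSB first: 01)
Double-and-add from P = (36, 20):
  bit 0 = 0: acc unchanged = O
  bit 1 = 1: acc = O + (5, 1) = (5, 1)

2P = (5, 1)


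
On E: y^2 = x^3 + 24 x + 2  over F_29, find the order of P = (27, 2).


Compute successive multiples of P until we hit O:
  1P = (27, 2)
  2P = (27, 27)
  3P = O

ord(P) = 3


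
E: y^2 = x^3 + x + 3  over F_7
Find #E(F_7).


For each x in F_7, count y with y^2 = x^3 + 1 x + 3 mod 7:
  x = 4: RHS = 1, y in [1, 6]  -> 2 point(s)
  x = 5: RHS = 0, y in [0]  -> 1 point(s)
  x = 6: RHS = 1, y in [1, 6]  -> 2 point(s)
Affine points: 5. Add the point at infinity: total = 6.

#E(F_7) = 6


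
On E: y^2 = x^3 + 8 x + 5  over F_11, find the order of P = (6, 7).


Compute successive multiples of P until we hit O:
  1P = (6, 7)
  2P = (3, 10)
  3P = (3, 1)
  4P = (6, 4)
  5P = O

ord(P) = 5


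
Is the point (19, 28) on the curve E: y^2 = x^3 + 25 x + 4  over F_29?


Check whether y^2 = x^3 + 25 x + 4 (mod 29) for (x, y) = (19, 28).
LHS: y^2 = 28^2 mod 29 = 1
RHS: x^3 + 25 x + 4 = 19^3 + 25*19 + 4 mod 29 = 1
LHS = RHS

Yes, on the curve


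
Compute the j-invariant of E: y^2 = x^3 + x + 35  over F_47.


Delta = -16(4 a^3 + 27 b^2) mod 47 = 3
-1728 * (4 a)^3 = -1728 * (4*1)^3 mod 47 = 46
j = 46 * 3^(-1) mod 47 = 31

j = 31 (mod 47)


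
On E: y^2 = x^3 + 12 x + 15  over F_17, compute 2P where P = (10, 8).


Doubling: s = (3 x1^2 + a) / (2 y1)
s = (3*10^2 + 12) / (2*8) mod 17 = 11
x3 = s^2 - 2 x1 mod 17 = 11^2 - 2*10 = 16
y3 = s (x1 - x3) - y1 mod 17 = 11 * (10 - 16) - 8 = 11

2P = (16, 11)


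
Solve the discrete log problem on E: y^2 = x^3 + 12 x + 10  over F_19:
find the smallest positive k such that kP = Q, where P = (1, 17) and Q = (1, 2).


Enumerate multiples of P until we hit Q = (1, 2):
  1P = (1, 17)
  2P = (18, 4)
  3P = (9, 7)
  4P = (7, 0)
  5P = (9, 12)
  6P = (18, 15)
  7P = (1, 2)
Match found at i = 7.

k = 7


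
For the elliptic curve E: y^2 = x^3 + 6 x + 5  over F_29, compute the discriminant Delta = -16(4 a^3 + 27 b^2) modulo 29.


4 a^3 + 27 b^2 = 4*6^3 + 27*5^2 = 864 + 675 = 1539
Delta = -16 * (1539) = -24624
Delta mod 29 = 26

Delta = 26 (mod 29)


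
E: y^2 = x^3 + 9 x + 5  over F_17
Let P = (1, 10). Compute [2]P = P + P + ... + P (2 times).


k = 2 = 10_2 (binary, LSB first: 01)
Double-and-add from P = (1, 10):
  bit 0 = 0: acc unchanged = O
  bit 1 = 1: acc = O + (14, 6) = (14, 6)

2P = (14, 6)


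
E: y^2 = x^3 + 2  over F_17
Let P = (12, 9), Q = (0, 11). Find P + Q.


P != Q, so use the chord formula.
s = (y2 - y1) / (x2 - x1) = (2) / (5) mod 17 = 14
x3 = s^2 - x1 - x2 mod 17 = 14^2 - 12 - 0 = 14
y3 = s (x1 - x3) - y1 mod 17 = 14 * (12 - 14) - 9 = 14

P + Q = (14, 14)


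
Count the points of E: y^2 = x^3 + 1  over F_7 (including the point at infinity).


For each x in F_7, count y with y^2 = x^3 + 0 x + 1 mod 7:
  x = 0: RHS = 1, y in [1, 6]  -> 2 point(s)
  x = 1: RHS = 2, y in [3, 4]  -> 2 point(s)
  x = 2: RHS = 2, y in [3, 4]  -> 2 point(s)
  x = 3: RHS = 0, y in [0]  -> 1 point(s)
  x = 4: RHS = 2, y in [3, 4]  -> 2 point(s)
  x = 5: RHS = 0, y in [0]  -> 1 point(s)
  x = 6: RHS = 0, y in [0]  -> 1 point(s)
Affine points: 11. Add the point at infinity: total = 12.

#E(F_7) = 12


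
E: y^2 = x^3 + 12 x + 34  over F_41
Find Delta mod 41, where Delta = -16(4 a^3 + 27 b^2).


4 a^3 + 27 b^2 = 4*12^3 + 27*34^2 = 6912 + 31212 = 38124
Delta = -16 * (38124) = -609984
Delta mod 41 = 14

Delta = 14 (mod 41)


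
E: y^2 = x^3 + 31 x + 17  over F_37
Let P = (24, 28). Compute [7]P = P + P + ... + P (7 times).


k = 7 = 111_2 (binary, LSB first: 111)
Double-and-add from P = (24, 28):
  bit 0 = 1: acc = O + (24, 28) = (24, 28)
  bit 1 = 1: acc = (24, 28) + (35, 13) = (19, 19)
  bit 2 = 1: acc = (19, 19) + (15, 3) = (19, 18)

7P = (19, 18)


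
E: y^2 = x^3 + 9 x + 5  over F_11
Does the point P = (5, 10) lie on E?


Check whether y^2 = x^3 + 9 x + 5 (mod 11) for (x, y) = (5, 10).
LHS: y^2 = 10^2 mod 11 = 1
RHS: x^3 + 9 x + 5 = 5^3 + 9*5 + 5 mod 11 = 10
LHS != RHS

No, not on the curve


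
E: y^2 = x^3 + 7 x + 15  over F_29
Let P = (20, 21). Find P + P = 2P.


Doubling: s = (3 x1^2 + a) / (2 y1)
s = (3*20^2 + 7) / (2*21) mod 29 = 17
x3 = s^2 - 2 x1 mod 29 = 17^2 - 2*20 = 17
y3 = s (x1 - x3) - y1 mod 29 = 17 * (20 - 17) - 21 = 1

2P = (17, 1)


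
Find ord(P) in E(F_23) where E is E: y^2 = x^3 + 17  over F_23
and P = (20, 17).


Compute successive multiples of P until we hit O:
  1P = (20, 17)
  2P = (1, 15)
  3P = (8, 0)
  4P = (1, 8)
  5P = (20, 6)
  6P = O

ord(P) = 6


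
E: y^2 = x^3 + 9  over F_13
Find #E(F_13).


For each x in F_13, count y with y^2 = x^3 + 0 x + 9 mod 13:
  x = 0: RHS = 9, y in [3, 10]  -> 2 point(s)
  x = 1: RHS = 10, y in [6, 7]  -> 2 point(s)
  x = 2: RHS = 4, y in [2, 11]  -> 2 point(s)
  x = 3: RHS = 10, y in [6, 7]  -> 2 point(s)
  x = 5: RHS = 4, y in [2, 11]  -> 2 point(s)
  x = 6: RHS = 4, y in [2, 11]  -> 2 point(s)
  x = 7: RHS = 1, y in [1, 12]  -> 2 point(s)
  x = 8: RHS = 1, y in [1, 12]  -> 2 point(s)
  x = 9: RHS = 10, y in [6, 7]  -> 2 point(s)
  x = 11: RHS = 1, y in [1, 12]  -> 2 point(s)
Affine points: 20. Add the point at infinity: total = 21.

#E(F_13) = 21


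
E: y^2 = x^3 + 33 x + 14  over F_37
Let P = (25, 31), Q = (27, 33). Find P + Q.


P != Q, so use the chord formula.
s = (y2 - y1) / (x2 - x1) = (2) / (2) mod 37 = 1
x3 = s^2 - x1 - x2 mod 37 = 1^2 - 25 - 27 = 23
y3 = s (x1 - x3) - y1 mod 37 = 1 * (25 - 23) - 31 = 8

P + Q = (23, 8)


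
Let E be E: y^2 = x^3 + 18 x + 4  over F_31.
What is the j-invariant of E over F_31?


Delta = -16(4 a^3 + 27 b^2) mod 31 = 24
-1728 * (4 a)^3 = -1728 * (4*18)^3 mod 31 = 2
j = 2 * 24^(-1) mod 31 = 13

j = 13 (mod 31)


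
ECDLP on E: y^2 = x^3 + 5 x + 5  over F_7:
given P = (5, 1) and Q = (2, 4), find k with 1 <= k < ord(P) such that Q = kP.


Enumerate multiples of P until we hit Q = (2, 4):
  1P = (5, 1)
  2P = (1, 5)
  3P = (2, 3)
  4P = (2, 4)
Match found at i = 4.

k = 4


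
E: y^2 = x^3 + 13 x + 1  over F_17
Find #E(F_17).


For each x in F_17, count y with y^2 = x^3 + 13 x + 1 mod 17:
  x = 0: RHS = 1, y in [1, 16]  -> 2 point(s)
  x = 1: RHS = 15, y in [7, 10]  -> 2 point(s)
  x = 2: RHS = 1, y in [1, 16]  -> 2 point(s)
  x = 3: RHS = 16, y in [4, 13]  -> 2 point(s)
  x = 4: RHS = 15, y in [7, 10]  -> 2 point(s)
  x = 5: RHS = 4, y in [2, 15]  -> 2 point(s)
  x = 10: RHS = 9, y in [3, 14]  -> 2 point(s)
  x = 11: RHS = 13, y in [8, 9]  -> 2 point(s)
  x = 12: RHS = 15, y in [7, 10]  -> 2 point(s)
  x = 13: RHS = 4, y in [2, 15]  -> 2 point(s)
  x = 15: RHS = 1, y in [1, 16]  -> 2 point(s)
  x = 16: RHS = 4, y in [2, 15]  -> 2 point(s)
Affine points: 24. Add the point at infinity: total = 25.

#E(F_17) = 25


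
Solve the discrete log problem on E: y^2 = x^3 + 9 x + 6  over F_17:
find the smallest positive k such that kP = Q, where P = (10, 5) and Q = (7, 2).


Enumerate multiples of P until we hit Q = (7, 2):
  1P = (10, 5)
  2P = (1, 13)
  3P = (7, 15)
  4P = (13, 5)
  5P = (11, 12)
  6P = (11, 5)
  7P = (13, 12)
  8P = (7, 2)
Match found at i = 8.

k = 8


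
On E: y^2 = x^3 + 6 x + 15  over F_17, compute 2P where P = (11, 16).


Doubling: s = (3 x1^2 + a) / (2 y1)
s = (3*11^2 + 6) / (2*16) mod 17 = 11
x3 = s^2 - 2 x1 mod 17 = 11^2 - 2*11 = 14
y3 = s (x1 - x3) - y1 mod 17 = 11 * (11 - 14) - 16 = 2

2P = (14, 2)


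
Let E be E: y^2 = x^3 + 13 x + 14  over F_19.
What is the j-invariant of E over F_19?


Delta = -16(4 a^3 + 27 b^2) mod 19 = 3
-1728 * (4 a)^3 = -1728 * (4*13)^3 mod 19 = 8
j = 8 * 3^(-1) mod 19 = 9

j = 9 (mod 19)


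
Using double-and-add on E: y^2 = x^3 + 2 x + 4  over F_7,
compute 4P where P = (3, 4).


k = 4 = 100_2 (binary, LSB first: 001)
Double-and-add from P = (3, 4):
  bit 0 = 0: acc unchanged = O
  bit 1 = 0: acc unchanged = O
  bit 2 = 1: acc = O + (3, 3) = (3, 3)

4P = (3, 3)


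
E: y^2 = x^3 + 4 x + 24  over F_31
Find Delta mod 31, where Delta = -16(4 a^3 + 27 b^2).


4 a^3 + 27 b^2 = 4*4^3 + 27*24^2 = 256 + 15552 = 15808
Delta = -16 * (15808) = -252928
Delta mod 31 = 1

Delta = 1 (mod 31)


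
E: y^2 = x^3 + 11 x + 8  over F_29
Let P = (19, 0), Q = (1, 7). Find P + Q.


P != Q, so use the chord formula.
s = (y2 - y1) / (x2 - x1) = (7) / (11) mod 29 = 27
x3 = s^2 - x1 - x2 mod 29 = 27^2 - 19 - 1 = 13
y3 = s (x1 - x3) - y1 mod 29 = 27 * (19 - 13) - 0 = 17

P + Q = (13, 17)


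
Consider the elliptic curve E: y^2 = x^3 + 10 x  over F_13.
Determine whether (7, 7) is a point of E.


Check whether y^2 = x^3 + 10 x + 0 (mod 13) for (x, y) = (7, 7).
LHS: y^2 = 7^2 mod 13 = 10
RHS: x^3 + 10 x + 0 = 7^3 + 10*7 + 0 mod 13 = 10
LHS = RHS

Yes, on the curve


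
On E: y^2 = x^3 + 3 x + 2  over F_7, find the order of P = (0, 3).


Compute successive multiples of P until we hit O:
  1P = (0, 3)
  2P = (2, 3)
  3P = (5, 4)
  4P = (4, 6)
  5P = (4, 1)
  6P = (5, 3)
  7P = (2, 4)
  8P = (0, 4)
  ... (continuing to 9P)
  9P = O

ord(P) = 9


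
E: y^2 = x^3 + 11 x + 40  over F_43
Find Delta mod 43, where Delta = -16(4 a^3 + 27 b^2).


4 a^3 + 27 b^2 = 4*11^3 + 27*40^2 = 5324 + 43200 = 48524
Delta = -16 * (48524) = -776384
Delta mod 43 = 24

Delta = 24 (mod 43)


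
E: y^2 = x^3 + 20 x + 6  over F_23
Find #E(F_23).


For each x in F_23, count y with y^2 = x^3 + 20 x + 6 mod 23:
  x = 0: RHS = 6, y in [11, 12]  -> 2 point(s)
  x = 1: RHS = 4, y in [2, 21]  -> 2 point(s)
  x = 2: RHS = 8, y in [10, 13]  -> 2 point(s)
  x = 3: RHS = 1, y in [1, 22]  -> 2 point(s)
  x = 4: RHS = 12, y in [9, 14]  -> 2 point(s)
  x = 5: RHS = 1, y in [1, 22]  -> 2 point(s)
  x = 7: RHS = 6, y in [11, 12]  -> 2 point(s)
  x = 9: RHS = 18, y in [8, 15]  -> 2 point(s)
  x = 11: RHS = 16, y in [4, 19]  -> 2 point(s)
  x = 13: RHS = 2, y in [5, 18]  -> 2 point(s)
  x = 15: RHS = 1, y in [1, 22]  -> 2 point(s)
  x = 16: RHS = 6, y in [11, 12]  -> 2 point(s)
  x = 19: RHS = 0, y in [0]  -> 1 point(s)
  x = 21: RHS = 4, y in [2, 21]  -> 2 point(s)
  x = 22: RHS = 8, y in [10, 13]  -> 2 point(s)
Affine points: 29. Add the point at infinity: total = 30.

#E(F_23) = 30


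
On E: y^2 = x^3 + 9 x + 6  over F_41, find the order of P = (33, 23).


Compute successive multiples of P until we hit O:
  1P = (33, 23)
  2P = (15, 20)
  3P = (1, 37)
  4P = (16, 8)
  5P = (2, 14)
  6P = (31, 8)
  7P = (23, 11)
  8P = (34, 25)
  ... (continuing to 36P)
  36P = O

ord(P) = 36


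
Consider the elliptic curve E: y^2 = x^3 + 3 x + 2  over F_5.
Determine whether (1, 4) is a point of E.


Check whether y^2 = x^3 + 3 x + 2 (mod 5) for (x, y) = (1, 4).
LHS: y^2 = 4^2 mod 5 = 1
RHS: x^3 + 3 x + 2 = 1^3 + 3*1 + 2 mod 5 = 1
LHS = RHS

Yes, on the curve


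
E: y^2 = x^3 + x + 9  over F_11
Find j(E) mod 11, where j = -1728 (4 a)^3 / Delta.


Delta = -16(4 a^3 + 27 b^2) mod 11 = 1
-1728 * (4 a)^3 = -1728 * (4*1)^3 mod 11 = 2
j = 2 * 1^(-1) mod 11 = 2

j = 2 (mod 11)


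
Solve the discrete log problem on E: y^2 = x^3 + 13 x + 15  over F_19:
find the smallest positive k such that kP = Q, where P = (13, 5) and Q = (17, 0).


Enumerate multiples of P until we hit Q = (17, 0):
  1P = (13, 5)
  2P = (18, 1)
  3P = (16, 5)
  4P = (9, 14)
  5P = (8, 17)
  6P = (3, 9)
  7P = (10, 9)
  8P = (2, 12)
  9P = (11, 11)
  10P = (4, 6)
  11P = (6, 9)
  12P = (17, 0)
Match found at i = 12.

k = 12


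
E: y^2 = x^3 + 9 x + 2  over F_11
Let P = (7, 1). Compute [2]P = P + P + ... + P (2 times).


k = 2 = 10_2 (binary, LSB first: 01)
Double-and-add from P = (7, 1):
  bit 0 = 0: acc unchanged = O
  bit 1 = 1: acc = O + (9, 8) = (9, 8)

2P = (9, 8)


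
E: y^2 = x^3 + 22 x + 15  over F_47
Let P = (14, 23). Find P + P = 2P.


Doubling: s = (3 x1^2 + a) / (2 y1)
s = (3*14^2 + 22) / (2*23) mod 47 = 1
x3 = s^2 - 2 x1 mod 47 = 1^2 - 2*14 = 20
y3 = s (x1 - x3) - y1 mod 47 = 1 * (14 - 20) - 23 = 18

2P = (20, 18)


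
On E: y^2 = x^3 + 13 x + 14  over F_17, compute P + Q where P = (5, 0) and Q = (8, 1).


P != Q, so use the chord formula.
s = (y2 - y1) / (x2 - x1) = (1) / (3) mod 17 = 6
x3 = s^2 - x1 - x2 mod 17 = 6^2 - 5 - 8 = 6
y3 = s (x1 - x3) - y1 mod 17 = 6 * (5 - 6) - 0 = 11

P + Q = (6, 11)


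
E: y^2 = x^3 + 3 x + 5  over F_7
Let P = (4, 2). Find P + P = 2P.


Doubling: s = (3 x1^2 + a) / (2 y1)
s = (3*4^2 + 3) / (2*2) mod 7 = 4
x3 = s^2 - 2 x1 mod 7 = 4^2 - 2*4 = 1
y3 = s (x1 - x3) - y1 mod 7 = 4 * (4 - 1) - 2 = 3

2P = (1, 3)


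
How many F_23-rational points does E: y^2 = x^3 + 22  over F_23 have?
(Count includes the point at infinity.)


For each x in F_23, count y with y^2 = x^3 + 0 x + 22 mod 23:
  x = 1: RHS = 0, y in [0]  -> 1 point(s)
  x = 3: RHS = 3, y in [7, 16]  -> 2 point(s)
  x = 5: RHS = 9, y in [3, 20]  -> 2 point(s)
  x = 6: RHS = 8, y in [10, 13]  -> 2 point(s)
  x = 12: RHS = 2, y in [5, 18]  -> 2 point(s)
  x = 14: RHS = 6, y in [11, 12]  -> 2 point(s)
  x = 15: RHS = 16, y in [4, 19]  -> 2 point(s)
  x = 16: RHS = 1, y in [1, 22]  -> 2 point(s)
  x = 17: RHS = 13, y in [6, 17]  -> 2 point(s)
  x = 18: RHS = 12, y in [9, 14]  -> 2 point(s)
  x = 19: RHS = 4, y in [2, 21]  -> 2 point(s)
  x = 20: RHS = 18, y in [8, 15]  -> 2 point(s)
Affine points: 23. Add the point at infinity: total = 24.

#E(F_23) = 24


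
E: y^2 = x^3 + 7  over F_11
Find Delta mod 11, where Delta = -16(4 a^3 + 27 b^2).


4 a^3 + 27 b^2 = 4*0^3 + 27*7^2 = 0 + 1323 = 1323
Delta = -16 * (1323) = -21168
Delta mod 11 = 7

Delta = 7 (mod 11)


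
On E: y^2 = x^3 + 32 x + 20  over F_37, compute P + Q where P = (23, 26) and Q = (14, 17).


P != Q, so use the chord formula.
s = (y2 - y1) / (x2 - x1) = (28) / (28) mod 37 = 1
x3 = s^2 - x1 - x2 mod 37 = 1^2 - 23 - 14 = 1
y3 = s (x1 - x3) - y1 mod 37 = 1 * (23 - 1) - 26 = 33

P + Q = (1, 33)


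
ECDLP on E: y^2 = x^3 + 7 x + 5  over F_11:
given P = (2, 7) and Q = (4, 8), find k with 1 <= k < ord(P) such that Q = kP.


Enumerate multiples of P until we hit Q = (4, 8):
  1P = (2, 7)
  2P = (8, 10)
  3P = (4, 3)
  4P = (9, 7)
  5P = (0, 4)
  6P = (3, 8)
  7P = (7, 10)
  8P = (5, 0)
  9P = (7, 1)
  10P = (3, 3)
  11P = (0, 7)
  12P = (9, 4)
  13P = (4, 8)
Match found at i = 13.

k = 13


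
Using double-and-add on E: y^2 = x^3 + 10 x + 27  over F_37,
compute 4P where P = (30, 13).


k = 4 = 100_2 (binary, LSB first: 001)
Double-and-add from P = (30, 13):
  bit 0 = 0: acc unchanged = O
  bit 1 = 0: acc unchanged = O
  bit 2 = 1: acc = O + (31, 11) = (31, 11)

4P = (31, 11)


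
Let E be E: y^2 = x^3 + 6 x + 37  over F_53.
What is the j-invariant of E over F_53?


Delta = -16(4 a^3 + 27 b^2) mod 53 = 28
-1728 * (4 a)^3 = -1728 * (4*6)^3 mod 53 = 23
j = 23 * 28^(-1) mod 53 = 33

j = 33 (mod 53)


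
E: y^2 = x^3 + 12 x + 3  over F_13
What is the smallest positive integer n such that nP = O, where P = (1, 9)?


Compute successive multiples of P until we hit O:
  1P = (1, 9)
  2P = (7, 12)
  3P = (2, 10)
  4P = (11, 7)
  5P = (0, 9)
  6P = (12, 4)
  7P = (3, 12)
  8P = (8, 0)
  ... (continuing to 16P)
  16P = O

ord(P) = 16


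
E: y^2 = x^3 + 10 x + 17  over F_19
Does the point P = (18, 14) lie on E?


Check whether y^2 = x^3 + 10 x + 17 (mod 19) for (x, y) = (18, 14).
LHS: y^2 = 14^2 mod 19 = 6
RHS: x^3 + 10 x + 17 = 18^3 + 10*18 + 17 mod 19 = 6
LHS = RHS

Yes, on the curve


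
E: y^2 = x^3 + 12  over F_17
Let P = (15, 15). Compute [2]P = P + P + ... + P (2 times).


k = 2 = 10_2 (binary, LSB first: 01)
Double-and-add from P = (15, 15):
  bit 0 = 0: acc unchanged = O
  bit 1 = 1: acc = O + (13, 13) = (13, 13)

2P = (13, 13)


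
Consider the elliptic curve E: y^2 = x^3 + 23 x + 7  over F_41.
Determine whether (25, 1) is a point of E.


Check whether y^2 = x^3 + 23 x + 7 (mod 41) for (x, y) = (25, 1).
LHS: y^2 = 1^2 mod 41 = 1
RHS: x^3 + 23 x + 7 = 25^3 + 23*25 + 7 mod 41 = 12
LHS != RHS

No, not on the curve


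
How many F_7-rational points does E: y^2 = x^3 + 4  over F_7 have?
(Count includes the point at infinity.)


For each x in F_7, count y with y^2 = x^3 + 0 x + 4 mod 7:
  x = 0: RHS = 4, y in [2, 5]  -> 2 point(s)
Affine points: 2. Add the point at infinity: total = 3.

#E(F_7) = 3


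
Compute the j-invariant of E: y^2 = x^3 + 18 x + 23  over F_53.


Delta = -16(4 a^3 + 27 b^2) mod 53 = 39
-1728 * (4 a)^3 = -1728 * (4*18)^3 mod 53 = 38
j = 38 * 39^(-1) mod 53 = 20

j = 20 (mod 53)


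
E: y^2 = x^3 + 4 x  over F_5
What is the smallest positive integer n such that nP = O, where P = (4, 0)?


Compute successive multiples of P until we hit O:
  1P = (4, 0)
  2P = O

ord(P) = 2


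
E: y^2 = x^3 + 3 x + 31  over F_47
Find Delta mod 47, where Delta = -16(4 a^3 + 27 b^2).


4 a^3 + 27 b^2 = 4*3^3 + 27*31^2 = 108 + 25947 = 26055
Delta = -16 * (26055) = -416880
Delta mod 47 = 10

Delta = 10 (mod 47)


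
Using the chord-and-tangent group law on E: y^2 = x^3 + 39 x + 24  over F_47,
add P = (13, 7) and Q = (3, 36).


P != Q, so use the chord formula.
s = (y2 - y1) / (x2 - x1) = (29) / (37) mod 47 = 30
x3 = s^2 - x1 - x2 mod 47 = 30^2 - 13 - 3 = 38
y3 = s (x1 - x3) - y1 mod 47 = 30 * (13 - 38) - 7 = 42

P + Q = (38, 42)


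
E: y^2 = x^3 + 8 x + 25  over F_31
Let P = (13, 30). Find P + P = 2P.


Doubling: s = (3 x1^2 + a) / (2 y1)
s = (3*13^2 + 8) / (2*30) mod 31 = 6
x3 = s^2 - 2 x1 mod 31 = 6^2 - 2*13 = 10
y3 = s (x1 - x3) - y1 mod 31 = 6 * (13 - 10) - 30 = 19

2P = (10, 19)


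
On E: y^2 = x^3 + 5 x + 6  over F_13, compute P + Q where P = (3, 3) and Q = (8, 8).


P != Q, so use the chord formula.
s = (y2 - y1) / (x2 - x1) = (5) / (5) mod 13 = 1
x3 = s^2 - x1 - x2 mod 13 = 1^2 - 3 - 8 = 3
y3 = s (x1 - x3) - y1 mod 13 = 1 * (3 - 3) - 3 = 10

P + Q = (3, 10)


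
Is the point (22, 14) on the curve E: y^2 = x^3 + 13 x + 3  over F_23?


Check whether y^2 = x^3 + 13 x + 3 (mod 23) for (x, y) = (22, 14).
LHS: y^2 = 14^2 mod 23 = 12
RHS: x^3 + 13 x + 3 = 22^3 + 13*22 + 3 mod 23 = 12
LHS = RHS

Yes, on the curve


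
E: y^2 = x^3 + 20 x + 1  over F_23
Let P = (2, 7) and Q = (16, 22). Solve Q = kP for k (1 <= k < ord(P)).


Enumerate multiples of P until we hit Q = (16, 22):
  1P = (2, 7)
  2P = (20, 11)
  3P = (9, 17)
  4P = (7, 22)
  5P = (0, 22)
  6P = (14, 14)
  7P = (19, 8)
  8P = (18, 11)
  9P = (16, 1)
  10P = (8, 12)
  11P = (22, 7)
  12P = (22, 16)
  13P = (8, 11)
  14P = (16, 22)
Match found at i = 14.

k = 14


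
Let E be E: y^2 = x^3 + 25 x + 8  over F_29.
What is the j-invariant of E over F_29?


Delta = -16(4 a^3 + 27 b^2) mod 29 = 25
-1728 * (4 a)^3 = -1728 * (4*25)^3 mod 29 = 3
j = 3 * 25^(-1) mod 29 = 21

j = 21 (mod 29)


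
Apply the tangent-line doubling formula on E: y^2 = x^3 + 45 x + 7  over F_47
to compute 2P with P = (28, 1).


Doubling: s = (3 x1^2 + a) / (2 y1)
s = (3*28^2 + 45) / (2*1) mod 47 = 0
x3 = s^2 - 2 x1 mod 47 = 0^2 - 2*28 = 38
y3 = s (x1 - x3) - y1 mod 47 = 0 * (28 - 38) - 1 = 46

2P = (38, 46)


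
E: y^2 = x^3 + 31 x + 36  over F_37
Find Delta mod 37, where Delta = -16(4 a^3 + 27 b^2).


4 a^3 + 27 b^2 = 4*31^3 + 27*36^2 = 119164 + 34992 = 154156
Delta = -16 * (154156) = -2466496
Delta mod 37 = 35

Delta = 35 (mod 37)


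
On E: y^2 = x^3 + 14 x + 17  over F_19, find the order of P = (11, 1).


Compute successive multiples of P until we hit O:
  1P = (11, 1)
  2P = (4, 17)
  3P = (10, 13)
  4P = (9, 13)
  5P = (16, 10)
  6P = (15, 7)
  7P = (0, 6)
  8P = (17, 0)
  ... (continuing to 16P)
  16P = O

ord(P) = 16


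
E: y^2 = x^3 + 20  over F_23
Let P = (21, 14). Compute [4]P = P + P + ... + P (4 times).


k = 4 = 100_2 (binary, LSB first: 001)
Double-and-add from P = (21, 14):
  bit 0 = 0: acc unchanged = O
  bit 1 = 0: acc unchanged = O
  bit 2 = 1: acc = O + (13, 20) = (13, 20)

4P = (13, 20)


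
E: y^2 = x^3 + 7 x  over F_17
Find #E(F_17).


For each x in F_17, count y with y^2 = x^3 + 7 x + 0 mod 17:
  x = 0: RHS = 0, y in [0]  -> 1 point(s)
  x = 1: RHS = 8, y in [5, 12]  -> 2 point(s)
  x = 7: RHS = 1, y in [1, 16]  -> 2 point(s)
  x = 10: RHS = 16, y in [4, 13]  -> 2 point(s)
  x = 16: RHS = 9, y in [3, 14]  -> 2 point(s)
Affine points: 9. Add the point at infinity: total = 10.

#E(F_17) = 10


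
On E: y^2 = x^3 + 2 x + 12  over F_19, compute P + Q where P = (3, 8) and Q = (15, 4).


P != Q, so use the chord formula.
s = (y2 - y1) / (x2 - x1) = (15) / (12) mod 19 = 6
x3 = s^2 - x1 - x2 mod 19 = 6^2 - 3 - 15 = 18
y3 = s (x1 - x3) - y1 mod 19 = 6 * (3 - 18) - 8 = 16

P + Q = (18, 16)


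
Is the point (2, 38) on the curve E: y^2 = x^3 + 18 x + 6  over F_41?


Check whether y^2 = x^3 + 18 x + 6 (mod 41) for (x, y) = (2, 38).
LHS: y^2 = 38^2 mod 41 = 9
RHS: x^3 + 18 x + 6 = 2^3 + 18*2 + 6 mod 41 = 9
LHS = RHS

Yes, on the curve


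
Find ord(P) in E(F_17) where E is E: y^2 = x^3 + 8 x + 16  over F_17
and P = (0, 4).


Compute successive multiples of P until we hit O:
  1P = (0, 4)
  2P = (1, 12)
  3P = (12, 2)
  4P = (14, 4)
  5P = (3, 13)
  6P = (6, 12)
  7P = (9, 1)
  8P = (10, 5)
  ... (continuing to 19P)
  19P = O

ord(P) = 19


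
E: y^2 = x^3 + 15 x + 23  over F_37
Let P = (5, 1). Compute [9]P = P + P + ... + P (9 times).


k = 9 = 1001_2 (binary, LSB first: 1001)
Double-and-add from P = (5, 1):
  bit 0 = 1: acc = O + (5, 1) = (5, 1)
  bit 1 = 0: acc unchanged = (5, 1)
  bit 2 = 0: acc unchanged = (5, 1)
  bit 3 = 1: acc = (5, 1) + (22, 7) = (26, 9)

9P = (26, 9)


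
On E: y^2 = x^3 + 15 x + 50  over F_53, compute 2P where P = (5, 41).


Doubling: s = (3 x1^2 + a) / (2 y1)
s = (3*5^2 + 15) / (2*41) mod 53 = 36
x3 = s^2 - 2 x1 mod 53 = 36^2 - 2*5 = 14
y3 = s (x1 - x3) - y1 mod 53 = 36 * (5 - 14) - 41 = 6

2P = (14, 6)


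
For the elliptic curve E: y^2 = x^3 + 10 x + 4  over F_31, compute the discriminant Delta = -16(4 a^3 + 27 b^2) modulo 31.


4 a^3 + 27 b^2 = 4*10^3 + 27*4^2 = 4000 + 432 = 4432
Delta = -16 * (4432) = -70912
Delta mod 31 = 16

Delta = 16 (mod 31)


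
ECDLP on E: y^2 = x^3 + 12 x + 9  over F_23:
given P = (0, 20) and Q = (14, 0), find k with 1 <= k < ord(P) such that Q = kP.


Enumerate multiples of P until we hit Q = (14, 0):
  1P = (0, 20)
  2P = (4, 11)
  3P = (14, 0)
Match found at i = 3.

k = 3


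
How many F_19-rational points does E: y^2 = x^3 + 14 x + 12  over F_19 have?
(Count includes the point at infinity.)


For each x in F_19, count y with y^2 = x^3 + 14 x + 12 mod 19:
  x = 3: RHS = 5, y in [9, 10]  -> 2 point(s)
  x = 5: RHS = 17, y in [6, 13]  -> 2 point(s)
  x = 7: RHS = 16, y in [4, 15]  -> 2 point(s)
  x = 8: RHS = 9, y in [3, 16]  -> 2 point(s)
  x = 13: RHS = 16, y in [4, 15]  -> 2 point(s)
  x = 14: RHS = 7, y in [8, 11]  -> 2 point(s)
  x = 15: RHS = 6, y in [5, 14]  -> 2 point(s)
  x = 16: RHS = 0, y in [0]  -> 1 point(s)
  x = 18: RHS = 16, y in [4, 15]  -> 2 point(s)
Affine points: 17. Add the point at infinity: total = 18.

#E(F_19) = 18


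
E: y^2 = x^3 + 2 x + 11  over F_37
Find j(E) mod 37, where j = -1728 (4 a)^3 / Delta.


Delta = -16(4 a^3 + 27 b^2) mod 37 = 15
-1728 * (4 a)^3 = -1728 * (4*2)^3 mod 37 = 8
j = 8 * 15^(-1) mod 37 = 3

j = 3 (mod 37)


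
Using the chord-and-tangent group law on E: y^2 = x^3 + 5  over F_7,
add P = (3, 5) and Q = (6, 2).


P != Q, so use the chord formula.
s = (y2 - y1) / (x2 - x1) = (4) / (3) mod 7 = 6
x3 = s^2 - x1 - x2 mod 7 = 6^2 - 3 - 6 = 6
y3 = s (x1 - x3) - y1 mod 7 = 6 * (3 - 6) - 5 = 5

P + Q = (6, 5)


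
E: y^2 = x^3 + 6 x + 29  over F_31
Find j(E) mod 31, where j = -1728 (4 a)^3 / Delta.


Delta = -16(4 a^3 + 27 b^2) mod 31 = 10
-1728 * (4 a)^3 = -1728 * (4*6)^3 mod 31 = 15
j = 15 * 10^(-1) mod 31 = 17

j = 17 (mod 31)


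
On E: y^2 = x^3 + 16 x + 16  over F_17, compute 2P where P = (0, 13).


k = 2 = 10_2 (binary, LSB first: 01)
Double-and-add from P = (0, 13):
  bit 0 = 0: acc unchanged = O
  bit 1 = 1: acc = O + (4, 12) = (4, 12)

2P = (4, 12)


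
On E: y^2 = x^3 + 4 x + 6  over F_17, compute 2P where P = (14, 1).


Doubling: s = (3 x1^2 + a) / (2 y1)
s = (3*14^2 + 4) / (2*1) mod 17 = 7
x3 = s^2 - 2 x1 mod 17 = 7^2 - 2*14 = 4
y3 = s (x1 - x3) - y1 mod 17 = 7 * (14 - 4) - 1 = 1

2P = (4, 1)


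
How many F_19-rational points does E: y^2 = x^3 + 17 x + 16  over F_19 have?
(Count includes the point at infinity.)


For each x in F_19, count y with y^2 = x^3 + 17 x + 16 mod 19:
  x = 0: RHS = 16, y in [4, 15]  -> 2 point(s)
  x = 2: RHS = 1, y in [1, 18]  -> 2 point(s)
  x = 5: RHS = 17, y in [6, 13]  -> 2 point(s)
  x = 6: RHS = 11, y in [7, 12]  -> 2 point(s)
  x = 9: RHS = 5, y in [9, 10]  -> 2 point(s)
  x = 15: RHS = 17, y in [6, 13]  -> 2 point(s)
  x = 18: RHS = 17, y in [6, 13]  -> 2 point(s)
Affine points: 14. Add the point at infinity: total = 15.

#E(F_19) = 15


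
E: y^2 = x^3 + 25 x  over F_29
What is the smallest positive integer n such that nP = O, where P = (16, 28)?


Compute successive multiples of P until we hit O:
  1P = (16, 28)
  2P = (22, 2)
  3P = (13, 17)
  4P = (7, 5)
  5P = (0, 0)
  6P = (7, 24)
  7P = (13, 12)
  8P = (22, 27)
  ... (continuing to 10P)
  10P = O

ord(P) = 10


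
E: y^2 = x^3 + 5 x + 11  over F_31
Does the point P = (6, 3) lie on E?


Check whether y^2 = x^3 + 5 x + 11 (mod 31) for (x, y) = (6, 3).
LHS: y^2 = 3^2 mod 31 = 9
RHS: x^3 + 5 x + 11 = 6^3 + 5*6 + 11 mod 31 = 9
LHS = RHS

Yes, on the curve


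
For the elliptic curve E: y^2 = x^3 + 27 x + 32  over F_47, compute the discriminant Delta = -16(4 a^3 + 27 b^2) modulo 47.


4 a^3 + 27 b^2 = 4*27^3 + 27*32^2 = 78732 + 27648 = 106380
Delta = -16 * (106380) = -1702080
Delta mod 47 = 25

Delta = 25 (mod 47)


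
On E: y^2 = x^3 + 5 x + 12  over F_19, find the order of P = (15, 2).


Compute successive multiples of P until we hit O:
  1P = (15, 2)
  2P = (9, 11)
  3P = (2, 7)
  4P = (18, 5)
  5P = (6, 7)
  6P = (3, 4)
  7P = (10, 13)
  8P = (11, 12)
  ... (continuing to 19P)
  19P = O

ord(P) = 19


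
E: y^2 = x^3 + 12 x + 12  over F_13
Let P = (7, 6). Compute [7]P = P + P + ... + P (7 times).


k = 7 = 111_2 (binary, LSB first: 111)
Double-and-add from P = (7, 6):
  bit 0 = 1: acc = O + (7, 6) = (7, 6)
  bit 1 = 1: acc = (7, 6) + (8, 10) = (1, 5)
  bit 2 = 1: acc = (1, 5) + (9, 11) = (6, 1)

7P = (6, 1)


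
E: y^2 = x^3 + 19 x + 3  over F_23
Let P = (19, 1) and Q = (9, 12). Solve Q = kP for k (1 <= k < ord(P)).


Enumerate multiples of P until we hit Q = (9, 12):
  1P = (19, 1)
  2P = (9, 12)
Match found at i = 2.

k = 2


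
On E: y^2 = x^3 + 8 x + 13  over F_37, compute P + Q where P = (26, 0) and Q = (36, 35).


P != Q, so use the chord formula.
s = (y2 - y1) / (x2 - x1) = (35) / (10) mod 37 = 22
x3 = s^2 - x1 - x2 mod 37 = 22^2 - 26 - 36 = 15
y3 = s (x1 - x3) - y1 mod 37 = 22 * (26 - 15) - 0 = 20

P + Q = (15, 20)


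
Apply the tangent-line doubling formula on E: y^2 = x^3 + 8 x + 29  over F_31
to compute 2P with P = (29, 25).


Doubling: s = (3 x1^2 + a) / (2 y1)
s = (3*29^2 + 8) / (2*25) mod 31 = 19
x3 = s^2 - 2 x1 mod 31 = 19^2 - 2*29 = 24
y3 = s (x1 - x3) - y1 mod 31 = 19 * (29 - 24) - 25 = 8

2P = (24, 8)


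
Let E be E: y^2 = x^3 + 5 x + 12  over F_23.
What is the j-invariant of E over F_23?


Delta = -16(4 a^3 + 27 b^2) mod 23 = 11
-1728 * (4 a)^3 = -1728 * (4*5)^3 mod 23 = 12
j = 12 * 11^(-1) mod 23 = 22

j = 22 (mod 23)


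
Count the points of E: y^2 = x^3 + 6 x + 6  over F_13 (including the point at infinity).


For each x in F_13, count y with y^2 = x^3 + 6 x + 6 mod 13:
  x = 1: RHS = 0, y in [0]  -> 1 point(s)
  x = 2: RHS = 0, y in [0]  -> 1 point(s)
  x = 3: RHS = 12, y in [5, 8]  -> 2 point(s)
  x = 4: RHS = 3, y in [4, 9]  -> 2 point(s)
  x = 7: RHS = 1, y in [1, 12]  -> 2 point(s)
  x = 9: RHS = 9, y in [3, 10]  -> 2 point(s)
  x = 10: RHS = 0, y in [0]  -> 1 point(s)
  x = 11: RHS = 12, y in [5, 8]  -> 2 point(s)
  x = 12: RHS = 12, y in [5, 8]  -> 2 point(s)
Affine points: 15. Add the point at infinity: total = 16.

#E(F_13) = 16


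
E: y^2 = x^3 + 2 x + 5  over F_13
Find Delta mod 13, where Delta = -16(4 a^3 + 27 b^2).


4 a^3 + 27 b^2 = 4*2^3 + 27*5^2 = 32 + 675 = 707
Delta = -16 * (707) = -11312
Delta mod 13 = 11

Delta = 11 (mod 13)


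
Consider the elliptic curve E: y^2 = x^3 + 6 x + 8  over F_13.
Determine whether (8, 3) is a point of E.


Check whether y^2 = x^3 + 6 x + 8 (mod 13) for (x, y) = (8, 3).
LHS: y^2 = 3^2 mod 13 = 9
RHS: x^3 + 6 x + 8 = 8^3 + 6*8 + 8 mod 13 = 9
LHS = RHS

Yes, on the curve


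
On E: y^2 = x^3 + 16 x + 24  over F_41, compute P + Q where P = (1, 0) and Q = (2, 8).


P != Q, so use the chord formula.
s = (y2 - y1) / (x2 - x1) = (8) / (1) mod 41 = 8
x3 = s^2 - x1 - x2 mod 41 = 8^2 - 1 - 2 = 20
y3 = s (x1 - x3) - y1 mod 41 = 8 * (1 - 20) - 0 = 12

P + Q = (20, 12)


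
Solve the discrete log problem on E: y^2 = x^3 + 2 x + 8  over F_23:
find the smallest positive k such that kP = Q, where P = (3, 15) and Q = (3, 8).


Enumerate multiples of P until we hit Q = (3, 8):
  1P = (3, 15)
  2P = (6, 12)
  3P = (15, 20)
  4P = (13, 0)
  5P = (15, 3)
  6P = (6, 11)
  7P = (3, 8)
Match found at i = 7.

k = 7


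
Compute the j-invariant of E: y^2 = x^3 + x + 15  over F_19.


Delta = -16(4 a^3 + 27 b^2) mod 19 = 16
-1728 * (4 a)^3 = -1728 * (4*1)^3 mod 19 = 7
j = 7 * 16^(-1) mod 19 = 4

j = 4 (mod 19)


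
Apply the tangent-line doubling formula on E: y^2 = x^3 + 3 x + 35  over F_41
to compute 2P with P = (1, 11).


Doubling: s = (3 x1^2 + a) / (2 y1)
s = (3*1^2 + 3) / (2*11) mod 41 = 4
x3 = s^2 - 2 x1 mod 41 = 4^2 - 2*1 = 14
y3 = s (x1 - x3) - y1 mod 41 = 4 * (1 - 14) - 11 = 19

2P = (14, 19)


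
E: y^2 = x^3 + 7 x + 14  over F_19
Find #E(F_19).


For each x in F_19, count y with y^2 = x^3 + 7 x + 14 mod 19:
  x = 2: RHS = 17, y in [6, 13]  -> 2 point(s)
  x = 3: RHS = 5, y in [9, 10]  -> 2 point(s)
  x = 4: RHS = 11, y in [7, 12]  -> 2 point(s)
  x = 6: RHS = 6, y in [5, 14]  -> 2 point(s)
  x = 7: RHS = 7, y in [8, 11]  -> 2 point(s)
  x = 10: RHS = 1, y in [1, 18]  -> 2 point(s)
  x = 11: RHS = 16, y in [4, 15]  -> 2 point(s)
  x = 14: RHS = 6, y in [5, 14]  -> 2 point(s)
  x = 15: RHS = 17, y in [6, 13]  -> 2 point(s)
  x = 16: RHS = 4, y in [2, 17]  -> 2 point(s)
  x = 17: RHS = 11, y in [7, 12]  -> 2 point(s)
  x = 18: RHS = 6, y in [5, 14]  -> 2 point(s)
Affine points: 24. Add the point at infinity: total = 25.

#E(F_19) = 25


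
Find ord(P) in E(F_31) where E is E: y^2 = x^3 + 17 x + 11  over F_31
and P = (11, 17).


Compute successive multiples of P until we hit O:
  1P = (11, 17)
  2P = (23, 13)
  3P = (4, 22)
  4P = (26, 7)
  5P = (22, 11)
  6P = (17, 6)
  7P = (21, 22)
  8P = (7, 16)
  ... (continuing to 34P)
  34P = O

ord(P) = 34


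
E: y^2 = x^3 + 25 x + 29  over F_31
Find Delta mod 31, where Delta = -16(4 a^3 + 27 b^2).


4 a^3 + 27 b^2 = 4*25^3 + 27*29^2 = 62500 + 22707 = 85207
Delta = -16 * (85207) = -1363312
Delta mod 31 = 6

Delta = 6 (mod 31)
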